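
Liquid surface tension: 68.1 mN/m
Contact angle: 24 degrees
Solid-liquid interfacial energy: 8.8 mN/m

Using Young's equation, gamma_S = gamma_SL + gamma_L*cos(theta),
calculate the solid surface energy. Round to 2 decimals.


gamma_S = 8.8 + 68.1 * cos(24)
= 71.01 mN/m

71.01


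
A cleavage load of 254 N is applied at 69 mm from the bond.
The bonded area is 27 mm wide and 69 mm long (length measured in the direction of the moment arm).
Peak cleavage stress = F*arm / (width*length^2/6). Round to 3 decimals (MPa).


Moment = 254 * 69 = 17526 N*mm
Section modulus = 27 * 4761 / 6 = 128547 / 6 mm^3
Stress = 17526 / (128547 / 6) = 105156 / 128547
= 0.818 MPa

0.818


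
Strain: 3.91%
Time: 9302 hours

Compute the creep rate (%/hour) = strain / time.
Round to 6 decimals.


Creep rate = 3.91 / 9302
= 0.000420 %/h

0.000420


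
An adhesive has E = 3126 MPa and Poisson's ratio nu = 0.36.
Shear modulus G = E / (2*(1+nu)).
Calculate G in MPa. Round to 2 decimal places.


G = 3126 / (2*(1+0.36))
= 3126 / 2.72
= 1149.26 MPa

1149.26


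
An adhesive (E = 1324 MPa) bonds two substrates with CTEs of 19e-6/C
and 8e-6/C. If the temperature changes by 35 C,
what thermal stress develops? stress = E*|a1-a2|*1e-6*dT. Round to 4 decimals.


Stress = 1324 * |19 - 8| * 1e-6 * 35
= 0.5097 MPa

0.5097


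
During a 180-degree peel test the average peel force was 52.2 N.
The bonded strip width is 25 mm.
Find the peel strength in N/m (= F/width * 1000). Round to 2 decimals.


Peel strength = F/width * 1000
= 52.2 / 25 * 1000
= 2088.00 N/m

2088.00


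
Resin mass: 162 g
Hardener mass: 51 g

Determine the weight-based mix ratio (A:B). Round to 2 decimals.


Ratio = 162 / 51 = 3.18

3.18


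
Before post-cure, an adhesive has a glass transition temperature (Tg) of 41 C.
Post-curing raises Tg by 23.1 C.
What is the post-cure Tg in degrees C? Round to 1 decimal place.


Tg_post = Tg_base + delta_Tg
= 41 + 23.1
= 64.1 C

64.1


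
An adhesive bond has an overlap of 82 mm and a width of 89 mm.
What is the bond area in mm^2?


Bond area = overlap * width
= 82 * 89
= 7298 mm^2

7298


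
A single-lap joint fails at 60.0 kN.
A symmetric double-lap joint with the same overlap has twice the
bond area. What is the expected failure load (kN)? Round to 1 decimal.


Double-lap load = 2 * 60.0 = 120.0 kN

120.0


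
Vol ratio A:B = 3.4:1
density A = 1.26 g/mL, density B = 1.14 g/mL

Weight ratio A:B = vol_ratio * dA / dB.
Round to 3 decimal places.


Weight ratio = 3.4 * 1.26 / 1.14
= 3.758

3.758


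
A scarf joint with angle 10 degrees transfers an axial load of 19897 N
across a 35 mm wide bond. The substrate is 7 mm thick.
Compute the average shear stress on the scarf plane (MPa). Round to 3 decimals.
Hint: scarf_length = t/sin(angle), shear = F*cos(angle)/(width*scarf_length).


scarf_length = 7 / sin(10 deg) = 40.3114 mm
cos(10 deg) = 0.984808
shear stress = 19897 * 0.984808 / (35 * 40.3114)
= 13.888 MPa

13.888


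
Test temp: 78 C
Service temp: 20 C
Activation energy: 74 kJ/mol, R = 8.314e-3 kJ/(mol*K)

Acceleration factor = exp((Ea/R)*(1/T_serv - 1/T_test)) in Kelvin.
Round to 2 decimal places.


AF = exp((74/0.008314)*(1/293.15 - 1/351.15))
= 150.65

150.65


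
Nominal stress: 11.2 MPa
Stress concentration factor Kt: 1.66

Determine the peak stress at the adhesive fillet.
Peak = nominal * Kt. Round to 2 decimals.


Peak stress = 11.2 * 1.66
= 18.59 MPa

18.59


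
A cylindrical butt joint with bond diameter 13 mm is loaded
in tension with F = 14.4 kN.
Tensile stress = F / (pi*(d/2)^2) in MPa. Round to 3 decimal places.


Area = pi * (13/2)^2 = 132.7323 mm^2
Stress = 14.4*1000 / 132.7323
= 108.489 MPa

108.489


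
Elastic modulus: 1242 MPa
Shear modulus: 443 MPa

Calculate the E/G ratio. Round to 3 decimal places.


E / G = 1242 / 443 = 2.804

2.804


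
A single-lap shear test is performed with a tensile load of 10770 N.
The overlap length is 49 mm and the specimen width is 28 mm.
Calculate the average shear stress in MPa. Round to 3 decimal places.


Shear stress = F / (overlap * width)
= 10770 / (49 * 28)
= 10770 / 1372
= 7.850 MPa

7.850


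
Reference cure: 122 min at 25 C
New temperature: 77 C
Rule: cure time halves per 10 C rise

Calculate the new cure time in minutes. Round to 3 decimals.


factor = 2^((77-25)/10) = 36.7583
t_new = 122 / 36.7583 = 3.319 min

3.319


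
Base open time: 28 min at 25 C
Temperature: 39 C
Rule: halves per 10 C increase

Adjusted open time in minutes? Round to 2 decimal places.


Acceleration = 2^((39-25)/10) = 2.6390
Open time = 28 / 2.6390 = 10.61 min

10.61


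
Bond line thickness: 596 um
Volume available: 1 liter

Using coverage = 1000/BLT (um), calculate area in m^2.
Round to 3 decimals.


1 L = 1e6 mm^3, thickness = 596 um = 0.596 mm
Area = 1e6 / 0.596 mm^2 = (1e6 / 0.596) / 1e6 m^2 = 1000 / 596 m^2
= 1.678 m^2

1.678


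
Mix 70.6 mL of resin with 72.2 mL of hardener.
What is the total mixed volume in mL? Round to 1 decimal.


Total = 70.6 + 72.2 = 142.8 mL

142.8


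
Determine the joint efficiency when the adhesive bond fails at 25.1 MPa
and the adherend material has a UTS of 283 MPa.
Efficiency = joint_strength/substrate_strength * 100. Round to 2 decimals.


Joint efficiency = 25.1 / 283 * 100
= 8.87%

8.87


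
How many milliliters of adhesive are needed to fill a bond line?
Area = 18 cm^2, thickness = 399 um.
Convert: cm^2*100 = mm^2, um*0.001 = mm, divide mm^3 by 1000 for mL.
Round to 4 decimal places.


= (18 * 100) * (399 * 0.001) / 1000
= 0.7182 mL

0.7182


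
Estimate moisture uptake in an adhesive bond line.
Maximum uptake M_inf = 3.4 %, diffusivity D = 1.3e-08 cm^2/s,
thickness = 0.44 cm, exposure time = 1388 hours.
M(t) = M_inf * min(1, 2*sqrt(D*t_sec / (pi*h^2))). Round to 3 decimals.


Convert time: 1388 h = 4996800 s
ratio = min(1, 2*sqrt(1.3e-08*4996800/(pi*0.44^2)))
= 0.653612
M(t) = 3.4 * 0.653612 = 2.222%

2.222


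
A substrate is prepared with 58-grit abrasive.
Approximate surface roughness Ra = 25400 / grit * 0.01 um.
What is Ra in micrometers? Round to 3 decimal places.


Ra = 25400 / 58 * 0.01 = 4.379 um

4.379


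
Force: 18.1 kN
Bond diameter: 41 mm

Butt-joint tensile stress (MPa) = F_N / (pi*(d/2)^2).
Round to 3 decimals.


F_N = 18.1 * 1000 = 18100.0 N
A = pi*(20.5)^2 = 1320.2543 mm^2
stress = 18100.0 / 1320.2543 = 13.709 MPa

13.709


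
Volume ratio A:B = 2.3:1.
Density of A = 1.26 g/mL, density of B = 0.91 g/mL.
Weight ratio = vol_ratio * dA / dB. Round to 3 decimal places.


Wt ratio = 2.3 * 1.26 / 0.91
= 3.185

3.185


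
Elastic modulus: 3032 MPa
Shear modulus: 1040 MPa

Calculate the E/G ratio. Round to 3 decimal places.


E / G = 3032 / 1040 = 2.915

2.915


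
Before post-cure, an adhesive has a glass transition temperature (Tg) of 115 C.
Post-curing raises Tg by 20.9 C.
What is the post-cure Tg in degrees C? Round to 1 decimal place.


Tg_post = Tg_base + delta_Tg
= 115 + 20.9
= 135.9 C

135.9


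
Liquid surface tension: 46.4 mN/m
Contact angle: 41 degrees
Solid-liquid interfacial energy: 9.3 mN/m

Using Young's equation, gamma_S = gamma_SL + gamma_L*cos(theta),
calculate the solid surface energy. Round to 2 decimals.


gamma_S = 9.3 + 46.4 * cos(41)
= 44.32 mN/m

44.32


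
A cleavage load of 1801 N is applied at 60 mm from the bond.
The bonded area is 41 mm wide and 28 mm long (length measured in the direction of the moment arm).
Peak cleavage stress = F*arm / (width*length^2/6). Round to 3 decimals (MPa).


Moment = 1801 * 60 = 108060 N*mm
Section modulus = 41 * 784 / 6 = 32144 / 6 mm^3
Stress = 108060 / (32144 / 6) = 648360 / 32144
= 20.170 MPa

20.170


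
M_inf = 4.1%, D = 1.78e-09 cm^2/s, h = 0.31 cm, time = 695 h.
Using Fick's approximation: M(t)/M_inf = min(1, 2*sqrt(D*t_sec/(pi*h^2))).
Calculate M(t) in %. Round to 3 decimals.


t = 2502000 s
ratio = min(1, 2*sqrt(1.78e-09*2502000/(pi*0.0961)))
= 0.242911
M(t) = 4.1 * 0.242911 = 0.996%

0.996


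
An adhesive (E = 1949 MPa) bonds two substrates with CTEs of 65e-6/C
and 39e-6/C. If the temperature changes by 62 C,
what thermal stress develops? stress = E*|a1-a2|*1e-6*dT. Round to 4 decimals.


Stress = 1949 * |65 - 39| * 1e-6 * 62
= 3.1418 MPa

3.1418


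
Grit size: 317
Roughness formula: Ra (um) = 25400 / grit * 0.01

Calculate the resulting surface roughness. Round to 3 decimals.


Ra = 25400 / 317 * 0.01
= 0.801 um

0.801


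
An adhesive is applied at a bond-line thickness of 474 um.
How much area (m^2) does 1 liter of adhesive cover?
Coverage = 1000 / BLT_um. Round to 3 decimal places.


Coverage = 1000 / 474 = 2.110 m^2

2.110


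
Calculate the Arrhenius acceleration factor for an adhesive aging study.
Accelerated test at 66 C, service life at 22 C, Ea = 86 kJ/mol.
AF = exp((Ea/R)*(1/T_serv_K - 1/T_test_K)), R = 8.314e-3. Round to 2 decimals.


T_test = 339.15 K, T_serv = 295.15 K
Ea/R = 86 / 0.008314 = 10344.00
AF = exp(10344.00 * (1/295.15 - 1/339.15))
= 94.33

94.33


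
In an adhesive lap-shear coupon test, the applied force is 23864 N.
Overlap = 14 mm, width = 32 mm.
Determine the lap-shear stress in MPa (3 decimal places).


stress = F / (overlap * width)
= 23864 / (14 * 32)
= 53.268 MPa

53.268


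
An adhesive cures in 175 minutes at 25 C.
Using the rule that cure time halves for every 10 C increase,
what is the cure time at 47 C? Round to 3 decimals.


Factor = 2^((47 - 25) / 10) = 4.5948
Cure time = 175 / 4.5948
= 38.087 minutes

38.087


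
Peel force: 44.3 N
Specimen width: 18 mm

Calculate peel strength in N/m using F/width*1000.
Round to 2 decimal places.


Peel strength = 44.3 / 18 * 1000 = 2461.11 N/m

2461.11


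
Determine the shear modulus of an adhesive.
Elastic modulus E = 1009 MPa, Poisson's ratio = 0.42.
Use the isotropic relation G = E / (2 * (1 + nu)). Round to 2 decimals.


G = 1009 / (2*(1+0.42)) = 1009 / 2.84
= 355.28 MPa

355.28


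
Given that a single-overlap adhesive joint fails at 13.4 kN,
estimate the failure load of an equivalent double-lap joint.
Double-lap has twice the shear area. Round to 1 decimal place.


Double-lap factor = 2
Expected load = 13.4 * 2 = 26.8 kN

26.8


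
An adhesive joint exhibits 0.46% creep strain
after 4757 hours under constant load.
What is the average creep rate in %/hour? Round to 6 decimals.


Creep rate = strain / time
= 0.46 / 4757
= 0.000097 %/h

0.000097


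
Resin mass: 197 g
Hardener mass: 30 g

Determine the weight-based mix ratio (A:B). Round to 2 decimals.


Ratio = 197 / 30 = 6.57

6.57


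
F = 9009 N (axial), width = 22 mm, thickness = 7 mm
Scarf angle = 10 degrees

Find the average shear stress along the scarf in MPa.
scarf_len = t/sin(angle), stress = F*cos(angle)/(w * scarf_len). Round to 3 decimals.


scarf_len = 7/sin(10 deg) = 40.3114
cos(10 deg) = 0.984808
stress = 9009*0.984808/(22*40.3114) = 10.004 MPa

10.004


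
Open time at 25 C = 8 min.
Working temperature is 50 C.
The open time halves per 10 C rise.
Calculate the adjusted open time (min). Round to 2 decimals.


factor = 2^((50 - 25) / 10) = 5.6569
ot = 8 / 5.6569 = 1.41 min

1.41


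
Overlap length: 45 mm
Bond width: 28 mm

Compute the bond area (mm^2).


Bond area = 45 * 28 = 1260 mm^2

1260


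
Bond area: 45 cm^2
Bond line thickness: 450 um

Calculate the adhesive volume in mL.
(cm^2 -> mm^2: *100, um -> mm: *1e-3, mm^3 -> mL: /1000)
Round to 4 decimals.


V = 45*100 * 450*1e-3 / 1000
= 2.0250 mL

2.0250


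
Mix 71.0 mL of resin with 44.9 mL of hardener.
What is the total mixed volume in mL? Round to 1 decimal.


Total = 71.0 + 44.9 = 115.9 mL

115.9


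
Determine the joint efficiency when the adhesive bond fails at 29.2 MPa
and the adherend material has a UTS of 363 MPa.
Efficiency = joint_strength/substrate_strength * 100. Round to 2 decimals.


Joint efficiency = 29.2 / 363 * 100
= 8.04%

8.04


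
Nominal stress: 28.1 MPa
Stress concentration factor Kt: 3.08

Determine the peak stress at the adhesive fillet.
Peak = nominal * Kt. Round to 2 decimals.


Peak stress = 28.1 * 3.08
= 86.55 MPa

86.55


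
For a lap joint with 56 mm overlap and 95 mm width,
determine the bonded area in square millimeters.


Area = 56 * 95 = 5320 mm^2

5320


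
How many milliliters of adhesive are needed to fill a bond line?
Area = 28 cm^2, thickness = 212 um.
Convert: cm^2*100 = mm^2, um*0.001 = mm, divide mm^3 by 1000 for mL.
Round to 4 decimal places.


= (28 * 100) * (212 * 0.001) / 1000
= 0.5936 mL

0.5936


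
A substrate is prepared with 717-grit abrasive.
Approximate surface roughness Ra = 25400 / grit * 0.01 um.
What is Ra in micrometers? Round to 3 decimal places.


Ra = 25400 / 717 * 0.01 = 0.354 um

0.354


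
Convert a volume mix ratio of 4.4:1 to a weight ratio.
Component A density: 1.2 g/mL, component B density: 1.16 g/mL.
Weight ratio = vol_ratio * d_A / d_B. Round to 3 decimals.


= 4.4 * 1.2 / 1.16 = 4.552

4.552


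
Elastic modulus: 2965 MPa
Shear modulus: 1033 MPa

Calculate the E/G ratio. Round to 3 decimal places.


E / G = 2965 / 1033 = 2.870

2.870


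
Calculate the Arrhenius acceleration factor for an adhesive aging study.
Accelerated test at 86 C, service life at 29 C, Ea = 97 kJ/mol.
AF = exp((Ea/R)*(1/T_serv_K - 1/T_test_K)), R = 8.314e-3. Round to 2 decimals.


T_test = 359.15 K, T_serv = 302.15 K
Ea/R = 97 / 0.008314 = 11667.07
AF = exp(11667.07 * (1/302.15 - 1/359.15))
= 458.64

458.64


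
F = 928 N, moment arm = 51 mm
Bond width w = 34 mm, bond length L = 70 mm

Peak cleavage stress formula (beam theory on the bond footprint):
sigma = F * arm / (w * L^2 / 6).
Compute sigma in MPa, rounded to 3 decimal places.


sigma = (928 * 51) / (34 * 4900 / 6)
= 47328 * 6 / 166600
= 283968 / 166600
= 1.704 MPa

1.704


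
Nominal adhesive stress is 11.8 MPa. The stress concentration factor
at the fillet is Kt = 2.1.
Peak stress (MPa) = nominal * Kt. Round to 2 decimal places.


Peak = 11.8 * 2.1 = 24.78 MPa

24.78


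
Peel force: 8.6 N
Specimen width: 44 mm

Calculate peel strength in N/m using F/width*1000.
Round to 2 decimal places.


Peel strength = 8.6 / 44 * 1000 = 195.45 N/m

195.45


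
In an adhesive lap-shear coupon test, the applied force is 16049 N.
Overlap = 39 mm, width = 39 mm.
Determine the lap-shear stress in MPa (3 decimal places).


stress = F / (overlap * width)
= 16049 / (39 * 39)
= 10.552 MPa

10.552


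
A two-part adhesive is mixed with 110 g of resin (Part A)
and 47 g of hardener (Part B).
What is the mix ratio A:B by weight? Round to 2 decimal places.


Mix ratio = mass_A / mass_B
= 110 / 47
= 2.34

2.34


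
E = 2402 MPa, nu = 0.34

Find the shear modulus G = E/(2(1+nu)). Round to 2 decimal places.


G = 2402 / (2 * 1.34)
= 896.27 MPa

896.27


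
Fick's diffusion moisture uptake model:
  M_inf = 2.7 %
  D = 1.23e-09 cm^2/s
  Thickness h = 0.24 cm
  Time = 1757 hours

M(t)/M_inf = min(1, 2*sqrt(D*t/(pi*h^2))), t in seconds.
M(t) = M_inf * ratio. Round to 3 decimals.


t_sec = 1757 * 3600 = 6325200
ratio = 2*sqrt(1.23e-09*6325200/(pi*0.24^2))
= min(1, 0.414699)
= 0.414699
M(t) = 2.7 * 0.414699 = 1.120 %

1.120


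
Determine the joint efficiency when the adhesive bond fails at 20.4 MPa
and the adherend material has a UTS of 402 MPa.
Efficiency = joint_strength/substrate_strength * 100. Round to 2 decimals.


Joint efficiency = 20.4 / 402 * 100
= 5.07%

5.07


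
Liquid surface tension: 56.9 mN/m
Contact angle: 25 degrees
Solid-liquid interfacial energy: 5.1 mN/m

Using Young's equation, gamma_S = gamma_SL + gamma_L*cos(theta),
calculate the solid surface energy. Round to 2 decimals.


gamma_S = 5.1 + 56.9 * cos(25)
= 56.67 mN/m

56.67


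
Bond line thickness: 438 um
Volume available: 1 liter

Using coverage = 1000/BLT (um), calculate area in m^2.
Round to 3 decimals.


1 L = 1e6 mm^3, thickness = 438 um = 0.438 mm
Area = 1e6 / 0.438 mm^2 = (1e6 / 0.438) / 1e6 m^2 = 1000 / 438 m^2
= 2.283 m^2

2.283


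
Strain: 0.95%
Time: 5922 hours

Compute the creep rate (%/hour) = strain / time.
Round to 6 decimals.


Creep rate = 0.95 / 5922
= 0.000160 %/h

0.000160


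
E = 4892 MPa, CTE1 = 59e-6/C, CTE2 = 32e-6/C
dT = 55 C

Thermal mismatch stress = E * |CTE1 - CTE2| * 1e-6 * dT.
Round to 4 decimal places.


= 4892 * 27e-6 * 55
= 7.2646 MPa

7.2646


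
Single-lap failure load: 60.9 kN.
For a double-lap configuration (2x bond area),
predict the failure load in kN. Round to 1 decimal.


Failure load = 60.9 * 2 = 121.8 kN

121.8


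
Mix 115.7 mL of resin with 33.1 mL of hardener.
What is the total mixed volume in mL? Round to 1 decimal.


Total = 115.7 + 33.1 = 148.8 mL

148.8


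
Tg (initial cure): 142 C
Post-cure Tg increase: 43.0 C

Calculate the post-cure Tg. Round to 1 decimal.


Post-cure Tg = 142 + 43.0 = 185.0 C

185.0


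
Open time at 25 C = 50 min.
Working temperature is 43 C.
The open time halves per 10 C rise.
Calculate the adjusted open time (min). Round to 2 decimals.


factor = 2^((43 - 25) / 10) = 3.4822
ot = 50 / 3.4822 = 14.36 min

14.36


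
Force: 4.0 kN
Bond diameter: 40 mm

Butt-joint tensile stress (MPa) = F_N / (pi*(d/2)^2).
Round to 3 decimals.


F_N = 4.0 * 1000 = 4000.0 N
A = pi*(20.0)^2 = 1256.6371 mm^2
stress = 4000.0 / 1256.6371 = 3.183 MPa

3.183


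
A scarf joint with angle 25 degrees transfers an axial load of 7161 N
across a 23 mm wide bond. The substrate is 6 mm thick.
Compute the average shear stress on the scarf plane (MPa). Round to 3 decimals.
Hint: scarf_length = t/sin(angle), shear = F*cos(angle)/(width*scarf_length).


scarf_length = 6 / sin(25 deg) = 14.1972 mm
cos(25 deg) = 0.906308
shear stress = 7161 * 0.906308 / (23 * 14.1972)
= 19.876 MPa

19.876


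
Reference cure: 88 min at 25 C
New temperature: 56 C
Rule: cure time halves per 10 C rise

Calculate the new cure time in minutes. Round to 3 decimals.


factor = 2^((56-25)/10) = 8.5742
t_new = 88 / 8.5742 = 10.263 min

10.263


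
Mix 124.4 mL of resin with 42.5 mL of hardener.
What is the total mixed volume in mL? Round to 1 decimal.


Total = 124.4 + 42.5 = 166.9 mL

166.9


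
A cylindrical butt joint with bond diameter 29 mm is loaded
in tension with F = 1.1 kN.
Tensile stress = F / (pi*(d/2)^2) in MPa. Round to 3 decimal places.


Area = pi * (29/2)^2 = 660.5199 mm^2
Stress = 1.1*1000 / 660.5199
= 1.665 MPa

1.665


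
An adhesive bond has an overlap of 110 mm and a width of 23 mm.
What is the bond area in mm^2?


Bond area = overlap * width
= 110 * 23
= 2530 mm^2

2530


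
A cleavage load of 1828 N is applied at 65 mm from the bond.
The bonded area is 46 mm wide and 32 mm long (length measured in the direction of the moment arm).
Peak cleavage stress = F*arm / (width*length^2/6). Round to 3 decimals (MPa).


Moment = 1828 * 65 = 118820 N*mm
Section modulus = 46 * 1024 / 6 = 47104 / 6 mm^3
Stress = 118820 / (47104 / 6) = 712920 / 47104
= 15.135 MPa

15.135


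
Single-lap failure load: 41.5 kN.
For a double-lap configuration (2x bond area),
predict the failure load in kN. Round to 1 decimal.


Failure load = 41.5 * 2 = 83.0 kN

83.0


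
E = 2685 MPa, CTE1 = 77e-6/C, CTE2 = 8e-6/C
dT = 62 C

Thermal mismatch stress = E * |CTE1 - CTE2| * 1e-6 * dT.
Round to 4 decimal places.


= 2685 * 69e-6 * 62
= 11.4864 MPa

11.4864


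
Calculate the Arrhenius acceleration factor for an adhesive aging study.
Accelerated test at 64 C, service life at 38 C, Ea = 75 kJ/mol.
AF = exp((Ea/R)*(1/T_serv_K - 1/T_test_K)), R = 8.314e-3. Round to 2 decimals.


T_test = 337.15 K, T_serv = 311.15 K
Ea/R = 75 / 0.008314 = 9020.93
AF = exp(9020.93 * (1/311.15 - 1/337.15))
= 9.35

9.35


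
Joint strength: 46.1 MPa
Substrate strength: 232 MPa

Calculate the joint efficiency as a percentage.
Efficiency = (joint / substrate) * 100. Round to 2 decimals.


Efficiency = (46.1 / 232) * 100 = 19.87%

19.87


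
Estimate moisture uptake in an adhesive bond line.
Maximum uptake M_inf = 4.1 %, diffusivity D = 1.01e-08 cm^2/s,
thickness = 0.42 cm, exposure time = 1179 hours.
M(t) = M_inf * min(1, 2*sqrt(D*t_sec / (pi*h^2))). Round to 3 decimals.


Convert time: 1179 h = 4244400 s
ratio = min(1, 2*sqrt(1.01e-08*4244400/(pi*0.42^2)))
= 0.556256
M(t) = 4.1 * 0.556256 = 2.281%

2.281


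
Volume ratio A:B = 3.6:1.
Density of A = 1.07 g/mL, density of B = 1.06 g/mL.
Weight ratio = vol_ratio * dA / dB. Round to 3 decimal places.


Wt ratio = 3.6 * 1.07 / 1.06
= 3.634

3.634


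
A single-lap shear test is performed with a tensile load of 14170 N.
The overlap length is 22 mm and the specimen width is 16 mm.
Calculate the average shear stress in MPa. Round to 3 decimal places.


Shear stress = F / (overlap * width)
= 14170 / (22 * 16)
= 14170 / 352
= 40.256 MPa

40.256


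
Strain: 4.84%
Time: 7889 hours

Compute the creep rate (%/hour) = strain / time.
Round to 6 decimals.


Creep rate = 4.84 / 7889
= 0.000614 %/h

0.000614


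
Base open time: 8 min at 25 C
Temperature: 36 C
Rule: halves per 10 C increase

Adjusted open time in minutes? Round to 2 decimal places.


Acceleration = 2^((36-25)/10) = 2.1435
Open time = 8 / 2.1435 = 3.73 min

3.73


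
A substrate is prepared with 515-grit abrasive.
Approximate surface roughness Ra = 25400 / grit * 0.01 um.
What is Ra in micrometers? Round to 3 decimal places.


Ra = 25400 / 515 * 0.01 = 0.493 um

0.493


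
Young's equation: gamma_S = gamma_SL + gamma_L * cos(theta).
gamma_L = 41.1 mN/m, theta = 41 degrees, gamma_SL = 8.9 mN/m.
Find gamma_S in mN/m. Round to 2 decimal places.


cos(41 deg) = 0.754710
gamma_S = 8.9 + 41.1 * 0.754710
= 39.92 mN/m

39.92


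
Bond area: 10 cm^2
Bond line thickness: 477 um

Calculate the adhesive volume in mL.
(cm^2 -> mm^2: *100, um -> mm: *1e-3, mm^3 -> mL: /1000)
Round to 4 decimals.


V = 10*100 * 477*1e-3 / 1000
= 0.4770 mL

0.4770


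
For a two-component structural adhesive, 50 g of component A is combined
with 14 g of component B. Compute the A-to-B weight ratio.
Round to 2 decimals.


Weight ratio A:B = 50 / 14
= 3.57

3.57


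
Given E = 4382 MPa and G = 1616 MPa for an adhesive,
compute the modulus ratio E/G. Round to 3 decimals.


E/G ratio = 4382 / 1616 = 2.712

2.712


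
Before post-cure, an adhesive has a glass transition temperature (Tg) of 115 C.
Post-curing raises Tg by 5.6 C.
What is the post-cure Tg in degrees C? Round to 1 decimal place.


Tg_post = Tg_base + delta_Tg
= 115 + 5.6
= 120.6 C

120.6


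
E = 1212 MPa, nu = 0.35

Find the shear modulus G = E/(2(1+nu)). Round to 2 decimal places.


G = 1212 / (2 * 1.35)
= 448.89 MPa

448.89


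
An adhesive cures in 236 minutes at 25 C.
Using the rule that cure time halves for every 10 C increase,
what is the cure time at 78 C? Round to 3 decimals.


Factor = 2^((78 - 25) / 10) = 39.3966
Cure time = 236 / 39.3966
= 5.990 minutes

5.990


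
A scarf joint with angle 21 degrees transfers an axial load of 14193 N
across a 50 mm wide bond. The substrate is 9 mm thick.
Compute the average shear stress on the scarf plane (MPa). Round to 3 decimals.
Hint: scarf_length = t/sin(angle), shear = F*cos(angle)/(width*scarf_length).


scarf_length = 9 / sin(21 deg) = 25.1139 mm
cos(21 deg) = 0.933580
shear stress = 14193 * 0.933580 / (50 * 25.1139)
= 10.552 MPa

10.552


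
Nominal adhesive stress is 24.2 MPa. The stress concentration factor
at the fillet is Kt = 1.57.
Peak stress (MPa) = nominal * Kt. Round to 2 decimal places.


Peak = 24.2 * 1.57 = 37.99 MPa

37.99


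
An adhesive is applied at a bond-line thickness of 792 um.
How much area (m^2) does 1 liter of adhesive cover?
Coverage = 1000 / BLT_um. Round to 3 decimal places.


Coverage = 1000 / 792 = 1.263 m^2

1.263


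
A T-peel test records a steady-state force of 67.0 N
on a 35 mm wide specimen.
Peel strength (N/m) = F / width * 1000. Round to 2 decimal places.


Peel strength = 67.0 / 35 * 1000
= 1914.29 N/m

1914.29


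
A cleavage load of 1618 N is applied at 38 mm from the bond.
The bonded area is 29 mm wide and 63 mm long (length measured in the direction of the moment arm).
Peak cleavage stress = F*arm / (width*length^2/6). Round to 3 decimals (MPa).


Moment = 1618 * 38 = 61484 N*mm
Section modulus = 29 * 3969 / 6 = 115101 / 6 mm^3
Stress = 61484 / (115101 / 6) = 368904 / 115101
= 3.205 MPa

3.205


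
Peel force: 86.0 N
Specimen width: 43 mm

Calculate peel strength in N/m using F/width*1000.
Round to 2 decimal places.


Peel strength = 86.0 / 43 * 1000 = 2000.00 N/m

2000.00


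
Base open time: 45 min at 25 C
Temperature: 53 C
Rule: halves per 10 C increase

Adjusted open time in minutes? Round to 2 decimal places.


Acceleration = 2^((53-25)/10) = 6.9644
Open time = 45 / 6.9644 = 6.46 min

6.46


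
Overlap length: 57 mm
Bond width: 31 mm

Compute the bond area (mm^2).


Bond area = 57 * 31 = 1767 mm^2

1767


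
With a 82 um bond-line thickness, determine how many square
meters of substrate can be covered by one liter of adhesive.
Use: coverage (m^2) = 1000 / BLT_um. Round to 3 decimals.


Coverage = 1000 / 82 = 12.195 m^2

12.195


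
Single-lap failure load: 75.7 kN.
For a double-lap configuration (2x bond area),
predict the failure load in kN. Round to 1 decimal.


Failure load = 75.7 * 2 = 151.4 kN

151.4


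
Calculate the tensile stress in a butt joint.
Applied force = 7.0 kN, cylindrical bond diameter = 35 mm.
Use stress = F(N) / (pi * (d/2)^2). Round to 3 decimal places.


A = pi * 17.5^2 = 962.1128 mm^2
sigma = 7000.0 / 962.1128 = 7.276 MPa

7.276


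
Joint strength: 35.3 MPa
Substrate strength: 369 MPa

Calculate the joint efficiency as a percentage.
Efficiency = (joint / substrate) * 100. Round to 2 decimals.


Efficiency = (35.3 / 369) * 100 = 9.57%

9.57


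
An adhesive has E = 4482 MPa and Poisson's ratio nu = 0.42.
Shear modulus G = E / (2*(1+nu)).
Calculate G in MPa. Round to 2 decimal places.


G = 4482 / (2*(1+0.42))
= 4482 / 2.84
= 1578.17 MPa

1578.17


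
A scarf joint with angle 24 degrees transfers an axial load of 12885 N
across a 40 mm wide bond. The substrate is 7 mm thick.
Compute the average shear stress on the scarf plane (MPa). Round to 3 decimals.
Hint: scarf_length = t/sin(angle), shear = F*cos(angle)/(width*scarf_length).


scarf_length = 7 / sin(24 deg) = 17.2102 mm
cos(24 deg) = 0.913545
shear stress = 12885 * 0.913545 / (40 * 17.2102)
= 17.099 MPa

17.099


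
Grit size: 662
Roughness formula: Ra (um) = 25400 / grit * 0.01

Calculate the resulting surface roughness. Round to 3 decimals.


Ra = 25400 / 662 * 0.01
= 0.384 um

0.384


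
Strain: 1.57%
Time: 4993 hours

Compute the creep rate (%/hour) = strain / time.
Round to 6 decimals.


Creep rate = 1.57 / 4993
= 0.000314 %/h

0.000314


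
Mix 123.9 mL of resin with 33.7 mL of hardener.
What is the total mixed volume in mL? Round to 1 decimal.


Total = 123.9 + 33.7 = 157.6 mL

157.6


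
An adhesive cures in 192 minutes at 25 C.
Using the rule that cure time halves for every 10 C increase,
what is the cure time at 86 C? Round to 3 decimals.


Factor = 2^((86 - 25) / 10) = 68.5935
Cure time = 192 / 68.5935
= 2.799 minutes

2.799


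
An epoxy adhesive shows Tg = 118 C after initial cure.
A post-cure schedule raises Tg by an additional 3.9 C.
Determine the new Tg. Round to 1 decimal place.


New Tg = 118 + 3.9
= 121.9 C

121.9


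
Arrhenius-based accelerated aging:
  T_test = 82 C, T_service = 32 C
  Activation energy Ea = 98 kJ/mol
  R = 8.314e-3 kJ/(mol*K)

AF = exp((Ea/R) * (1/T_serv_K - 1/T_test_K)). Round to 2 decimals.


T_test_K = 355.15, T_serv_K = 305.15
AF = exp((98/8.314e-3) * (1/305.15 - 1/355.15))
= 230.04

230.04


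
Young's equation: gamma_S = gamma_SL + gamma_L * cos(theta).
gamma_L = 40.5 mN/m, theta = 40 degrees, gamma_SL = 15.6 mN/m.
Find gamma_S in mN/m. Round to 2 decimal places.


cos(40 deg) = 0.766044
gamma_S = 15.6 + 40.5 * 0.766044
= 46.62 mN/m

46.62


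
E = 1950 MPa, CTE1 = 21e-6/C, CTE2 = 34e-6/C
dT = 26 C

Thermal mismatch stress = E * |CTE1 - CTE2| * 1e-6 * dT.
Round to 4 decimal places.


= 1950 * 13e-6 * 26
= 0.6591 MPa

0.6591


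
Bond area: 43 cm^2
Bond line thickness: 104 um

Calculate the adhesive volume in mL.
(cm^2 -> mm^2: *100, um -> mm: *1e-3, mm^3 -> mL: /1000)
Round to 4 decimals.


V = 43*100 * 104*1e-3 / 1000
= 0.4472 mL

0.4472


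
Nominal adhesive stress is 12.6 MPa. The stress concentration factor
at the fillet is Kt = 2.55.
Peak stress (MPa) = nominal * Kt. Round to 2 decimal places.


Peak = 12.6 * 2.55 = 32.13 MPa

32.13


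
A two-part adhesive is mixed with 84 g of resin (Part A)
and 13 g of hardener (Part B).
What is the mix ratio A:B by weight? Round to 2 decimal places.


Mix ratio = mass_A / mass_B
= 84 / 13
= 6.46

6.46


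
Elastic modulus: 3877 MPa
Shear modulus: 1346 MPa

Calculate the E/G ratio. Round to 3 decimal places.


E / G = 3877 / 1346 = 2.880

2.880


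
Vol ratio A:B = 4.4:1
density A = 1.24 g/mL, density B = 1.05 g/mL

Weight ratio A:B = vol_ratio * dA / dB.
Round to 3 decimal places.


Weight ratio = 4.4 * 1.24 / 1.05
= 5.196

5.196


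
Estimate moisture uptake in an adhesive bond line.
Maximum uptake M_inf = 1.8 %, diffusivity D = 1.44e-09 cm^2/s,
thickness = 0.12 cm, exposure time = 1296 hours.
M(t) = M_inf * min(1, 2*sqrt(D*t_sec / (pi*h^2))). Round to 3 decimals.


Convert time: 1296 h = 4665600 s
ratio = min(1, 2*sqrt(1.44e-09*4665600/(pi*0.12^2)))
= 0.770742
M(t) = 1.8 * 0.770742 = 1.387%

1.387


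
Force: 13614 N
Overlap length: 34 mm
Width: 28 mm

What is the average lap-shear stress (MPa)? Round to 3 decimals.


Average shear stress = F / (overlap * width)
= 13614 / (34 * 28)
= 14.300 MPa

14.300


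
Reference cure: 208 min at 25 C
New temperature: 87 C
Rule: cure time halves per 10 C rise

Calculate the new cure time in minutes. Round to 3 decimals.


factor = 2^((87-25)/10) = 73.5167
t_new = 208 / 73.5167 = 2.829 min

2.829


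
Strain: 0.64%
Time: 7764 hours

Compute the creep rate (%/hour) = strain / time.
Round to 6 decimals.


Creep rate = 0.64 / 7764
= 0.000082 %/h

0.000082


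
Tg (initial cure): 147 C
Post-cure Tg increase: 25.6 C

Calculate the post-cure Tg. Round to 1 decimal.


Post-cure Tg = 147 + 25.6 = 172.6 C

172.6


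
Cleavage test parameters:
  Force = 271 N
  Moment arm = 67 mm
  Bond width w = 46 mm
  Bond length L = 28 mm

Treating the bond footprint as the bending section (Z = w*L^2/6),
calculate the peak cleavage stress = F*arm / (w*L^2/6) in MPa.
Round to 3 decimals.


M = 271 * 67 = 18157 N*mm
Z = 46 * 28^2 / 6 = 36064 / 6 mm^3
sigma = M / Z = 6 * 18157 / 36064 = 108942 / 36064
= 3.021 MPa

3.021


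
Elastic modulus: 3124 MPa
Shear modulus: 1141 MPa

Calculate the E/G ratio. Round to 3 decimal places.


E / G = 3124 / 1141 = 2.738

2.738


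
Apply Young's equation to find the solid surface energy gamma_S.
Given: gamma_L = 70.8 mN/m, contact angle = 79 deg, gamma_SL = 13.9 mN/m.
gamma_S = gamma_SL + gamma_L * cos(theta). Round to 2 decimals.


theta_rad = 79 * pi/180 = 1.378810
gamma_S = 13.9 + 70.8 * cos(1.378810)
= 27.41 mN/m

27.41


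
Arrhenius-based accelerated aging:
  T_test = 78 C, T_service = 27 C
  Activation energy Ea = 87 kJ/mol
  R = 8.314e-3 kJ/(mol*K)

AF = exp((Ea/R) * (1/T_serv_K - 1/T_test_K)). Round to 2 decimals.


T_test_K = 351.15, T_serv_K = 300.15
AF = exp((87/8.314e-3) * (1/300.15 - 1/351.15))
= 158.14

158.14


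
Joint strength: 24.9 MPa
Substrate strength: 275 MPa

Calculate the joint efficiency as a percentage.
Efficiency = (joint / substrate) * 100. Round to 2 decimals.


Efficiency = (24.9 / 275) * 100 = 9.05%

9.05


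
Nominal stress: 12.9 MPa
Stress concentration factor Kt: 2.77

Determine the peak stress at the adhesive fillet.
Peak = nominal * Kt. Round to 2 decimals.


Peak stress = 12.9 * 2.77
= 35.73 MPa

35.73


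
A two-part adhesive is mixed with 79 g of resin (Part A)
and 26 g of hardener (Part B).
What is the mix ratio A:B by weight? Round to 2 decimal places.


Mix ratio = mass_A / mass_B
= 79 / 26
= 3.04

3.04


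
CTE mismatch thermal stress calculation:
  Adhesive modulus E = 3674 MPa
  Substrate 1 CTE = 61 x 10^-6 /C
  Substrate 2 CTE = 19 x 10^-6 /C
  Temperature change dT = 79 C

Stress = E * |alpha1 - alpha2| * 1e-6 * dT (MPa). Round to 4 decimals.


delta_alpha = |61 - 19| = 42 x 10^-6/C
Stress = 3674 * 42e-6 * 79
= 12.1903 MPa

12.1903


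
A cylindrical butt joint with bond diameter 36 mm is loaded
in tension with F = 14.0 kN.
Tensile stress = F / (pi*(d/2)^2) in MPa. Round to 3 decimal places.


Area = pi * (36/2)^2 = 1017.8760 mm^2
Stress = 14.0*1000 / 1017.8760
= 13.754 MPa

13.754


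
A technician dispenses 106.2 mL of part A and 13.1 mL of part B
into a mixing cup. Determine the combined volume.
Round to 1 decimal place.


Combined volume = 106.2 + 13.1
= 119.3 mL

119.3


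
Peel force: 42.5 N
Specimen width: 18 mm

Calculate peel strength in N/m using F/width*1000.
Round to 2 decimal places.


Peel strength = 42.5 / 18 * 1000 = 2361.11 N/m

2361.11


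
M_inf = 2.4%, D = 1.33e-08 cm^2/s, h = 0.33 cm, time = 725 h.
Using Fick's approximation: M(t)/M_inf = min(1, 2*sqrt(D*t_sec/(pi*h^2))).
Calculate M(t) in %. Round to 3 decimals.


t = 2610000 s
ratio = min(1, 2*sqrt(1.33e-08*2610000/(pi*0.1089)))
= 0.637070
M(t) = 2.4 * 0.637070 = 1.529%

1.529


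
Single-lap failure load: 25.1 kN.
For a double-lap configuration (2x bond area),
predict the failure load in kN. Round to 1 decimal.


Failure load = 25.1 * 2 = 50.2 kN

50.2


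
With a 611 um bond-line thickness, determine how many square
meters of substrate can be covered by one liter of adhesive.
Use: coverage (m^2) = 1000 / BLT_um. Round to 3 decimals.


Coverage = 1000 / 611 = 1.637 m^2

1.637


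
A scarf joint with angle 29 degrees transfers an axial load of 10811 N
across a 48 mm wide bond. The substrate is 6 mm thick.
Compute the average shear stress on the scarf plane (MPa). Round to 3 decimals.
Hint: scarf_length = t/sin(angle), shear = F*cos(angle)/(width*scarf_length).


scarf_length = 6 / sin(29 deg) = 12.3760 mm
cos(29 deg) = 0.874620
shear stress = 10811 * 0.874620 / (48 * 12.3760)
= 15.917 MPa

15.917


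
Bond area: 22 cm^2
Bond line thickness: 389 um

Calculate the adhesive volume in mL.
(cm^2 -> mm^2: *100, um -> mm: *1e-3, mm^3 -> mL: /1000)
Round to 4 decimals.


V = 22*100 * 389*1e-3 / 1000
= 0.8558 mL

0.8558


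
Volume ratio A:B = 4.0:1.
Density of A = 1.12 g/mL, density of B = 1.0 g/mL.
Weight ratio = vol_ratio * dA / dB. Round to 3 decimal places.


Wt ratio = 4.0 * 1.12 / 1.0
= 4.480

4.480


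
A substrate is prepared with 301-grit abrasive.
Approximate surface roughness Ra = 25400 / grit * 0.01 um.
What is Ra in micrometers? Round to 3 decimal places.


Ra = 25400 / 301 * 0.01 = 0.844 um

0.844


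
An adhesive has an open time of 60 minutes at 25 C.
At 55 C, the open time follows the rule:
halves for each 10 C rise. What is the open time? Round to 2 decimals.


Factor = 2^((55-25)/10) = 8.0000
Open time = 60 / 8.0000 = 7.50 min

7.50


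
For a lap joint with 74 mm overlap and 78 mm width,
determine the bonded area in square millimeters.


Area = 74 * 78 = 5772 mm^2

5772


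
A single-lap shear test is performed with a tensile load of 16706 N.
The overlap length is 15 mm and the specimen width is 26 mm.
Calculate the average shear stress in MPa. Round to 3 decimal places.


Shear stress = F / (overlap * width)
= 16706 / (15 * 26)
= 16706 / 390
= 42.836 MPa

42.836


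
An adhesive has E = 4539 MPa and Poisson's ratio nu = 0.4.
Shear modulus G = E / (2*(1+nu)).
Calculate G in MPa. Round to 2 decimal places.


G = 4539 / (2*(1+0.4))
= 4539 / 2.80
= 1621.07 MPa

1621.07


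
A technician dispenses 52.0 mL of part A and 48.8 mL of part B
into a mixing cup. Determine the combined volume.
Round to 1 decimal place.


Combined volume = 52.0 + 48.8
= 100.8 mL

100.8


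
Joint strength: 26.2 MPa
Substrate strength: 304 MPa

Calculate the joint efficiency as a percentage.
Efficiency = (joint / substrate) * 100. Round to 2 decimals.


Efficiency = (26.2 / 304) * 100 = 8.62%

8.62


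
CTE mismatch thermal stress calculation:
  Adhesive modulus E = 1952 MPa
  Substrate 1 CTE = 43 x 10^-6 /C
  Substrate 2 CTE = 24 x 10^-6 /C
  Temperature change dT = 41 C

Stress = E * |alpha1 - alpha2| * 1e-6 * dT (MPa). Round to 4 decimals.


delta_alpha = |43 - 24| = 19 x 10^-6/C
Stress = 1952 * 19e-6 * 41
= 1.5206 MPa

1.5206


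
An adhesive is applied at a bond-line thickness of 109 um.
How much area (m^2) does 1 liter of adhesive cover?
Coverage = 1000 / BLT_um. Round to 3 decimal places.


Coverage = 1000 / 109 = 9.174 m^2

9.174


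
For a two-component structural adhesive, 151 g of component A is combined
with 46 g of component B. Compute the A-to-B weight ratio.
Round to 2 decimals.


Weight ratio A:B = 151 / 46
= 3.28

3.28


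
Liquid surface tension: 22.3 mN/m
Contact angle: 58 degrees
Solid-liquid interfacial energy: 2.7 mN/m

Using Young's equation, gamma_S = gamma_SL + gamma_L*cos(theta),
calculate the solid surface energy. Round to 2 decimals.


gamma_S = 2.7 + 22.3 * cos(58)
= 14.52 mN/m

14.52


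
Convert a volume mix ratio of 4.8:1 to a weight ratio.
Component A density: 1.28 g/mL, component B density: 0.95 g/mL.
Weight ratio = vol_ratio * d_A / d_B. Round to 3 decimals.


= 4.8 * 1.28 / 0.95 = 6.467

6.467


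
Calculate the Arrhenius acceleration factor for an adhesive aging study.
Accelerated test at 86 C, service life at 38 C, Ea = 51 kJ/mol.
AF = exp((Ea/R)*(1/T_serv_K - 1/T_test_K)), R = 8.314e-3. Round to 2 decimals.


T_test = 359.15 K, T_serv = 311.15 K
Ea/R = 51 / 0.008314 = 6134.23
AF = exp(6134.23 * (1/311.15 - 1/359.15))
= 13.94

13.94


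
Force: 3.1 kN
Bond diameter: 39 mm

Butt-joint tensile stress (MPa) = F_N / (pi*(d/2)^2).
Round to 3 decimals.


F_N = 3.1 * 1000 = 3100.0 N
A = pi*(19.5)^2 = 1194.5906 mm^2
stress = 3100.0 / 1194.5906 = 2.595 MPa

2.595


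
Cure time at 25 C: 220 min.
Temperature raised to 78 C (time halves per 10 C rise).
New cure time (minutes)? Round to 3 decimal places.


Acceleration factor = 2^(53/10) = 39.3966
New time = 220 / 39.3966 = 5.584 min

5.584


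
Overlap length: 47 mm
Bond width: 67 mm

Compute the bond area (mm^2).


Bond area = 47 * 67 = 3149 mm^2

3149


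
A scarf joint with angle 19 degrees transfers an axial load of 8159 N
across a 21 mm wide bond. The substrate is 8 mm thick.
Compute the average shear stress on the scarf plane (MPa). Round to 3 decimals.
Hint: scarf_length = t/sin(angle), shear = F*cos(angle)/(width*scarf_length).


scarf_length = 8 / sin(19 deg) = 24.5724 mm
cos(19 deg) = 0.945519
shear stress = 8159 * 0.945519 / (21 * 24.5724)
= 14.950 MPa

14.950


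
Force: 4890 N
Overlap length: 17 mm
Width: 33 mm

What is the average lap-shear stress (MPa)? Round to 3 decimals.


Average shear stress = F / (overlap * width)
= 4890 / (17 * 33)
= 8.717 MPa

8.717


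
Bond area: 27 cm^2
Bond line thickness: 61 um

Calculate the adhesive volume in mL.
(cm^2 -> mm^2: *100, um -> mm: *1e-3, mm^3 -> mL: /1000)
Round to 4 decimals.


V = 27*100 * 61*1e-3 / 1000
= 0.1647 mL

0.1647


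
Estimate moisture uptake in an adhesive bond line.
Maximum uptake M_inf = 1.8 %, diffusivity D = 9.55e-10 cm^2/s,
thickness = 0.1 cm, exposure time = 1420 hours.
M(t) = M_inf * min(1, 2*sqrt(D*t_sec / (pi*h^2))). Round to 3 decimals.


Convert time: 1420 h = 5112000 s
ratio = min(1, 2*sqrt(9.55e-10*5112000/(pi*0.1^2)))
= 0.788410
M(t) = 1.8 * 0.788410 = 1.419%

1.419
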